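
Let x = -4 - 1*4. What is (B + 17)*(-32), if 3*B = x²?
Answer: -3680/3 ≈ -1226.7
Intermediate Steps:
x = -8 (x = -4 - 4 = -8)
B = 64/3 (B = (⅓)*(-8)² = (⅓)*64 = 64/3 ≈ 21.333)
(B + 17)*(-32) = (64/3 + 17)*(-32) = (115/3)*(-32) = -3680/3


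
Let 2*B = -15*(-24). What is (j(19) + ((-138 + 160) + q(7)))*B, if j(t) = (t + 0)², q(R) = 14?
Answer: 71460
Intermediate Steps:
j(t) = t²
B = 180 (B = (-15*(-24))/2 = (½)*360 = 180)
(j(19) + ((-138 + 160) + q(7)))*B = (19² + ((-138 + 160) + 14))*180 = (361 + (22 + 14))*180 = (361 + 36)*180 = 397*180 = 71460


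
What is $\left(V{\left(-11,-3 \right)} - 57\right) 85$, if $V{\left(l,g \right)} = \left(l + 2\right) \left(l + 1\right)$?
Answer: $2805$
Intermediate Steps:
$V{\left(l,g \right)} = \left(1 + l\right) \left(2 + l\right)$ ($V{\left(l,g \right)} = \left(2 + l\right) \left(1 + l\right) = \left(1 + l\right) \left(2 + l\right)$)
$\left(V{\left(-11,-3 \right)} - 57\right) 85 = \left(\left(2 + \left(-11\right)^{2} + 3 \left(-11\right)\right) - 57\right) 85 = \left(\left(2 + 121 - 33\right) - 57\right) 85 = \left(90 - 57\right) 85 = 33 \cdot 85 = 2805$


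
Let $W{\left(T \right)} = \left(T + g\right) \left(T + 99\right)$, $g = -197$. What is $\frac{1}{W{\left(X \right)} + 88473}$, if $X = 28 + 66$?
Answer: $\frac{1}{68594} \approx 1.4579 \cdot 10^{-5}$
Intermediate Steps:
$X = 94$
$W{\left(T \right)} = \left(-197 + T\right) \left(99 + T\right)$ ($W{\left(T \right)} = \left(T - 197\right) \left(T + 99\right) = \left(-197 + T\right) \left(99 + T\right)$)
$\frac{1}{W{\left(X \right)} + 88473} = \frac{1}{\left(-19503 + 94^{2} - 9212\right) + 88473} = \frac{1}{\left(-19503 + 8836 - 9212\right) + 88473} = \frac{1}{-19879 + 88473} = \frac{1}{68594}$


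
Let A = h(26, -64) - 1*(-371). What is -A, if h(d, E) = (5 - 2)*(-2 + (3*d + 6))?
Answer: -617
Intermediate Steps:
h(d, E) = 12 + 9*d (h(d, E) = 3*(-2 + (6 + 3*d)) = 3*(4 + 3*d) = 12 + 9*d)
A = 617 (A = (12 + 9*26) - 1*(-371) = (12 + 234) + 371 = 246 + 371 = 617)
-A = -1*617 = -617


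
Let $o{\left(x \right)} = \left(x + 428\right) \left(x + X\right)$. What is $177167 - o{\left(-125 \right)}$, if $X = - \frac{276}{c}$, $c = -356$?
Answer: $\frac{19117831}{89} \approx 2.1481 \cdot 10^{5}$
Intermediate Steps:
$X = \frac{69}{89}$ ($X = - \frac{276}{-356} = \left(-276\right) \left(- \frac{1}{356}\right) = \frac{69}{89} \approx 0.77528$)
$o{\left(x \right)} = \left(428 + x\right) \left(\frac{69}{89} + x\right)$ ($o{\left(x \right)} = \left(x + 428\right) \left(x + \frac{69}{89}\right) = \left(428 + x\right) \left(\frac{69}{89} + x\right)$)
$177167 - o{\left(-125 \right)} = 177167 - \left(\frac{29532}{89} + \left(-125\right)^{2} + \frac{38161}{89} \left(-125\right)\right) = 177167 - \left(\frac{29532}{89} + 15625 - \frac{4770125}{89}\right) = 177167 - - \frac{3349968}{89} = 177167 + \frac{3349968}{89} = \frac{19117831}{89}$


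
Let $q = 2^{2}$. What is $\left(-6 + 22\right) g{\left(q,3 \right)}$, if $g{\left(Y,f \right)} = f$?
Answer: $48$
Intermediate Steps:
$q = 4$
$\left(-6 + 22\right) g{\left(q,3 \right)} = \left(-6 + 22\right) 3 = 16 \cdot 3 = 48$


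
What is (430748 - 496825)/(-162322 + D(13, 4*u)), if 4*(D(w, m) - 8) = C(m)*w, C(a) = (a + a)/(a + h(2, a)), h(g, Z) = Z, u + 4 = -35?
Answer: 264308/649243 ≈ 0.40710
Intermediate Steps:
u = -39 (u = -4 - 35 = -39)
C(a) = 1 (C(a) = (a + a)/(a + a) = (2*a)/((2*a)) = (2*a)*(1/(2*a)) = 1)
D(w, m) = 8 + w/4 (D(w, m) = 8 + (1*w)/4 = 8 + w/4)
(430748 - 496825)/(-162322 + D(13, 4*u)) = (430748 - 496825)/(-162322 + (8 + (¼)*13)) = -66077/(-162322 + (8 + 13/4)) = -66077/(-162322 + 45/4) = -66077/(-649243/4) = -66077*(-4/649243) = 264308/649243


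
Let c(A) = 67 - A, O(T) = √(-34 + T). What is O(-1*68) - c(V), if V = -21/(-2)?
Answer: -113/2 + I*√102 ≈ -56.5 + 10.1*I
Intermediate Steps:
V = 21/2 (V = -21*(-1)/2 = -3*(-7/2) = 21/2 ≈ 10.500)
O(-1*68) - c(V) = √(-34 - 1*68) - (67 - 1*21/2) = √(-34 - 68) - (67 - 21/2) = √(-102) - 1*113/2 = I*√102 - 113/2 = -113/2 + I*√102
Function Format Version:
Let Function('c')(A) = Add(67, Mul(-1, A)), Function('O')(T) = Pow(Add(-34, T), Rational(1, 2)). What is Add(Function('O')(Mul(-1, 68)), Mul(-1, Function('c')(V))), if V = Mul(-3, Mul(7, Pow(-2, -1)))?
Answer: Add(Rational(-113, 2), Mul(I, Pow(102, Rational(1, 2)))) ≈ Add(-56.500, Mul(10.100, I))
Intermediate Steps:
V = Rational(21, 2) (V = Mul(-3, Mul(7, Rational(-1, 2))) = Mul(-3, Rational(-7, 2)) = Rational(21, 2) ≈ 10.500)
Add(Function('O')(Mul(-1, 68)), Mul(-1, Function('c')(V))) = Add(Pow(Add(-34, Mul(-1, 68)), Rational(1, 2)), Mul(-1, Add(67, Mul(-1, Rational(21, 2))))) = Add(Pow(Add(-34, -68), Rational(1, 2)), Mul(-1, Add(67, Rational(-21, 2)))) = Add(Pow(-102, Rational(1, 2)), Mul(-1, Rational(113, 2))) = Add(Mul(I, Pow(102, Rational(1, 2))), Rational(-113, 2)) = Add(Rational(-113, 2), Mul(I, Pow(102, Rational(1, 2))))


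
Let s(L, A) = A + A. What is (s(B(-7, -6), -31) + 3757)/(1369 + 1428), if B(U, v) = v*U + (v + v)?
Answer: 3695/2797 ≈ 1.3211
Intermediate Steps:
B(U, v) = 2*v + U*v (B(U, v) = U*v + 2*v = 2*v + U*v)
s(L, A) = 2*A
(s(B(-7, -6), -31) + 3757)/(1369 + 1428) = (2*(-31) + 3757)/(1369 + 1428) = (-62 + 3757)/2797 = 3695*(1/2797) = 3695/2797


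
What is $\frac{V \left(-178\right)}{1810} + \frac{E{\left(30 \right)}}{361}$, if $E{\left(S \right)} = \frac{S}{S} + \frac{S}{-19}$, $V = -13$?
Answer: $\frac{7925908}{6207395} \approx 1.2768$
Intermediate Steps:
$E{\left(S \right)} = 1 - \frac{S}{19}$ ($E{\left(S \right)} = 1 + S \left(- \frac{1}{19}\right) = 1 - \frac{S}{19}$)
$\frac{V \left(-178\right)}{1810} + \frac{E{\left(30 \right)}}{361} = \frac{\left(-13\right) \left(-178\right)}{1810} + \frac{1 - \frac{30}{19}}{361} = 2314 \cdot \frac{1}{1810} + \left(1 - \frac{30}{19}\right) \frac{1}{361} = \frac{1157}{905} - \frac{11}{6859} = \frac{7925908}{6207395}$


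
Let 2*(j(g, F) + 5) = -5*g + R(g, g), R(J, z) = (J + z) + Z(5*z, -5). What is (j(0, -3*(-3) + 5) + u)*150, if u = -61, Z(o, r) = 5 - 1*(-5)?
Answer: -9150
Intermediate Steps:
Z(o, r) = 10 (Z(o, r) = 5 + 5 = 10)
R(J, z) = 10 + J + z (R(J, z) = (J + z) + 10 = 10 + J + z)
j(g, F) = -3*g/2 (j(g, F) = -5 + (-5*g + (10 + g + g))/2 = -5 + (-5*g + (10 + 2*g))/2 = -5 + (10 - 3*g)/2 = -5 + (5 - 3*g/2) = -3*g/2)
(j(0, -3*(-3) + 5) + u)*150 = (-3/2*0 - 61)*150 = (0 - 61)*150 = -61*150 = -9150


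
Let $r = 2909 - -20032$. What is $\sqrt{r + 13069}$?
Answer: $\sqrt{36010} \approx 189.76$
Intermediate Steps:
$r = 22941$ ($r = 2909 + 20032 = 22941$)
$\sqrt{r + 13069} = \sqrt{22941 + 13069} = \sqrt{36010}$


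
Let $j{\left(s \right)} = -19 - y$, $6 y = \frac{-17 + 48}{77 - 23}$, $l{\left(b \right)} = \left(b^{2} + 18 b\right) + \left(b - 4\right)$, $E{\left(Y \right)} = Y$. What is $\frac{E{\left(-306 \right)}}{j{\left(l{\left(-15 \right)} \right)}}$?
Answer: $\frac{99144}{6187} \approx 16.025$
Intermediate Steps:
$l{\left(b \right)} = -4 + b^{2} + 19 b$ ($l{\left(b \right)} = \left(b^{2} + 18 b\right) + \left(-4 + b\right) = -4 + b^{2} + 19 b$)
$y = \frac{31}{324}$ ($y = \frac{\left(-17 + 48\right) \frac{1}{77 - 23}}{6} = \frac{31 \frac{1}{77 - 23}}{6} = \frac{31 \cdot \frac{1}{54}}{6} = \frac{1}{6} \cdot \frac{31}{54} = \frac{31}{324} \approx 0.095679$)
$j{\left(s \right)} = - \frac{6187}{324}$ ($j{\left(s \right)} = -19 - \frac{31}{324} = - \frac{6187}{324}$)
$\frac{E{\left(-306 \right)}}{j{\left(l{\left(-15 \right)} \right)}} = - \frac{306}{- \frac{6187}{324}} = \left(-306\right) \left(- \frac{324}{6187}\right) = \frac{99144}{6187}$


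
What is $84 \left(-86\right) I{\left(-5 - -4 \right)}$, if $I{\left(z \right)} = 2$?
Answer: $-14448$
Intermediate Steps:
$84 \left(-86\right) I{\left(-5 - -4 \right)} = 84 \left(-86\right) 2 = \left(-7224\right) 2 = -14448$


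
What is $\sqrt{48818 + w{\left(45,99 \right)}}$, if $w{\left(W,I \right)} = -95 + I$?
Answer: $\sqrt{48822} \approx 220.96$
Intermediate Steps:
$\sqrt{48818 + w{\left(45,99 \right)}} = \sqrt{48818 + \left(-95 + 99\right)} = \sqrt{48818 + 4} = \sqrt{48822}$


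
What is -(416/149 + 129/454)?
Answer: -208085/67646 ≈ -3.0761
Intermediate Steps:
-(416/149 + 129/454) = -1*208085/67646 = -208085/67646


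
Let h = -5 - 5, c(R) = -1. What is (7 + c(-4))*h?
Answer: -60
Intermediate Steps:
h = -10 (h = -5 - 1*5 = -5 - 5 = -10)
(7 + c(-4))*h = (7 - 1)*(-10) = 6*(-10) = -60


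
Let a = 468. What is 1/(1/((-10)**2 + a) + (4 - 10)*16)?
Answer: -568/54527 ≈ -0.010417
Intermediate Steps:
1/(1/((-10)**2 + a) + (4 - 10)*16) = 1/(1/((-10)**2 + 468) + (4 - 10)*16) = 1/(1/(100 + 468) - 6*16) = 1/(1/568 - 96) = 1/(-54527/568) = -568/54527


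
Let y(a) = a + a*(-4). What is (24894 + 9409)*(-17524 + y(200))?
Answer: -621707572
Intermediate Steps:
y(a) = -3*a (y(a) = a - 4*a = -3*a)
(24894 + 9409)*(-17524 + y(200)) = (24894 + 9409)*(-17524 - 3*200) = 34303*(-17524 - 600) = 34303*(-18124) = -621707572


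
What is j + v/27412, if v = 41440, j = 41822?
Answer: 40945218/979 ≈ 41824.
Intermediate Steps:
j + v/27412 = 41822 + 41440/27412 = 41822 + 41440*(1/27412) = 41822 + 1480/979 = 40945218/979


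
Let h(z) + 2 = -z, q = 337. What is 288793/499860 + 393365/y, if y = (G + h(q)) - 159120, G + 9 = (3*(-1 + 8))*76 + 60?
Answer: -3146925583/1643414715 ≈ -1.9149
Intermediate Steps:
h(z) = -2 - z
G = 1647 (G = -9 + ((3*(-1 + 8))*76 + 60) = -9 + ((3*7)*76 + 60) = -9 + (21*76 + 60) = -9 + (1596 + 60) = -9 + 1656 = 1647)
y = -157812 (y = (1647 + (-2 - 1*337)) - 159120 = (1647 + (-2 - 337)) - 159120 = (1647 - 339) - 159120 = 1308 - 159120 = -157812)
288793/499860 + 393365/y = 288793/499860 + 393365/(-157812) = 288793*(1/499860) + 393365*(-1/157812) = 288793/499860 - 393365/157812 = -3146925583/1643414715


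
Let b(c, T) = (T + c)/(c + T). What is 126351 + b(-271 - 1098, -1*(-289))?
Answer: 126352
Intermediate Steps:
b(c, T) = 1 (b(c, T) = (T + c)/(T + c) = 1)
126351 + b(-271 - 1098, -1*(-289)) = 126351 + 1 = 126352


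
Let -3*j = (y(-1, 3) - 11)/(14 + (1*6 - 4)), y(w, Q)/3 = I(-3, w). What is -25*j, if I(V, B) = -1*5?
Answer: -325/24 ≈ -13.542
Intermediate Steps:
I(V, B) = -5
y(w, Q) = -15 (y(w, Q) = 3*(-5) = -15)
j = 13/24 (j = -(-15 - 11)/(3*(14 + (1*6 - 4))) = -(-26)/(3*(14 + (6 - 4))) = -(-26)/(3*(14 + 2)) = -(-26)/(3*16) = -⅓*(-13/8) = 13/24 ≈ 0.54167)
-25*j = -25*13/24 = -325/24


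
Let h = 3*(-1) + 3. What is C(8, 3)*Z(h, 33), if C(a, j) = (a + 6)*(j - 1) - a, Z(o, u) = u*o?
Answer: 0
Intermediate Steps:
h = 0 (h = -3 + 3 = 0)
Z(o, u) = o*u
C(a, j) = -a + (-1 + j)*(6 + a) (C(a, j) = (6 + a)*(-1 + j) - a = (-1 + j)*(6 + a) - a = -a + (-1 + j)*(6 + a))
C(8, 3)*Z(h, 33) = (-6 - 2*8 + 6*3 + 8*3)*(0*33) = (-6 - 16 + 18 + 24)*0 = 20*0 = 0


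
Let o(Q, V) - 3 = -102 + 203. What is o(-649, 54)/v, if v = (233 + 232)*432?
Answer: 13/25110 ≈ 0.00051772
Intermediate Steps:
o(Q, V) = 104 (o(Q, V) = 3 + (-102 + 203) = 3 + 101 = 104)
v = 200880 (v = 465*432 = 200880)
o(-649, 54)/v = 104/200880 = 104*(1/200880) = 13/25110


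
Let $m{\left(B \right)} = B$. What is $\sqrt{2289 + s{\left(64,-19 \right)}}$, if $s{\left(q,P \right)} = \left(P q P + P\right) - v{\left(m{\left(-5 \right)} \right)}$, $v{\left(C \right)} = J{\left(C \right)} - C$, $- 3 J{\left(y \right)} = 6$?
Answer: $3 \sqrt{2819} \approx 159.28$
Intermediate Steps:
$J{\left(y \right)} = -2$ ($J{\left(y \right)} = \left(- \frac{1}{3}\right) 6 = -2$)
$v{\left(C \right)} = -2 - C$
$s{\left(q,P \right)} = -3 + P + q P^{2}$ ($s{\left(q,P \right)} = \left(P q P + P\right) - \left(-2 - -5\right) = \left(q P^{2} + P\right) - \left(-2 + 5\right) = \left(P + q P^{2}\right) - 3 = -3 + P + q P^{2}$)
$\sqrt{2289 + s{\left(64,-19 \right)}} = \sqrt{2289 - \left(22 - 23104\right)} = \sqrt{2289 - -23082} = \sqrt{2289 + 23082} = \sqrt{25371} = 3 \sqrt{2819}$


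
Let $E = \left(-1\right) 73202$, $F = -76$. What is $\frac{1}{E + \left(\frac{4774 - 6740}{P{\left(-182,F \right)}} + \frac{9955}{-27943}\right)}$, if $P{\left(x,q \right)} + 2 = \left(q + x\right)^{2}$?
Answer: $- \frac{929970983}{68076094677890} \approx -1.3661 \cdot 10^{-5}$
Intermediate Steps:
$P{\left(x,q \right)} = -2 + \left(q + x\right)^{2}$
$E = -73202$
$\frac{1}{E + \left(\frac{4774 - 6740}{P{\left(-182,F \right)}} + \frac{9955}{-27943}\right)} = \frac{1}{-73202 + \left(\frac{4774 - 6740}{-2 + \left(-76 - 182\right)^{2}} + \frac{9955}{-27943}\right)} = \frac{1}{-73202 - \left(\frac{9955}{27943} + \frac{1966}{-2 + \left(-258\right)^{2}}\right)} = \frac{1}{-73202 - \left(\frac{9955}{27943} + \frac{1966}{-2 + 66564}\right)} = \frac{1}{-73202 - \left(\frac{9955}{27943} + \frac{1966}{66562}\right)} = \frac{1}{-73202 - \frac{358780324}{929970983}} = \frac{1}{- \frac{68076094677890}{929970983}} = - \frac{929970983}{68076094677890}$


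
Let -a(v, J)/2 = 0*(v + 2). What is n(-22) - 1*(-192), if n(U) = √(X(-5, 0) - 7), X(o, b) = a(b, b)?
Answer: 192 + I*√7 ≈ 192.0 + 2.6458*I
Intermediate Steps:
a(v, J) = 0 (a(v, J) = -0*(v + 2) = -0*(2 + v) = -2*0 = 0)
X(o, b) = 0
n(U) = I*√7 (n(U) = √(0 - 7) = √(-7) = I*√7)
n(-22) - 1*(-192) = I*√7 - 1*(-192) = I*√7 + 192 = 192 + I*√7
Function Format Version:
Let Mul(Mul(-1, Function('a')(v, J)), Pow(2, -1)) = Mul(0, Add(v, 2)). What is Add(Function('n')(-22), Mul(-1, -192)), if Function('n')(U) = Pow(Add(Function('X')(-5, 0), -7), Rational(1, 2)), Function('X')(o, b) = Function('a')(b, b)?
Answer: Add(192, Mul(I, Pow(7, Rational(1, 2)))) ≈ Add(192.00, Mul(2.6458, I))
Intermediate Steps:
Function('a')(v, J) = 0 (Function('a')(v, J) = Mul(-2, Mul(0, Add(v, 2))) = Mul(-2, Mul(0, Add(2, v))) = Mul(-2, 0) = 0)
Function('X')(o, b) = 0
Function('n')(U) = Mul(I, Pow(7, Rational(1, 2))) (Function('n')(U) = Pow(Add(0, -7), Rational(1, 2)) = Pow(-7, Rational(1, 2)) = Mul(I, Pow(7, Rational(1, 2))))
Add(Function('n')(-22), Mul(-1, -192)) = Add(Mul(I, Pow(7, Rational(1, 2))), Mul(-1, -192)) = Add(Mul(I, Pow(7, Rational(1, 2))), 192) = Add(192, Mul(I, Pow(7, Rational(1, 2))))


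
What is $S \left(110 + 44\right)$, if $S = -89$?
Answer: $-13706$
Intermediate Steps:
$S \left(110 + 44\right) = - 89 \left(110 + 44\right) = \left(-89\right) 154 = -13706$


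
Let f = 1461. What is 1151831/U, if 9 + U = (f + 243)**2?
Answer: 1151831/2903607 ≈ 0.39669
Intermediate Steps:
U = 2903607 (U = -9 + (1461 + 243)**2 = -9 + 1704**2 = -9 + 2903616 = 2903607)
1151831/U = 1151831/2903607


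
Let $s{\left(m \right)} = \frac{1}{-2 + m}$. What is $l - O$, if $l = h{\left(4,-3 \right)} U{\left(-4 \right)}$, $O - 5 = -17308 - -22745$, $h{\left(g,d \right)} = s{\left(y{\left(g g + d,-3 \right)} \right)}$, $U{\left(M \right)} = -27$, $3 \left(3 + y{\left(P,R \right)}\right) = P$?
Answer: $- \frac{10803}{2} \approx -5401.5$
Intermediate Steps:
$y{\left(P,R \right)} = -3 + \frac{P}{3}$
$h{\left(g,d \right)} = \frac{1}{-5 + \frac{d}{3} + \frac{g^{2}}{3}}$ ($h{\left(g,d \right)} = \frac{1}{-2 + \left(-3 + \frac{g g + d}{3}\right)} = \frac{1}{-2 + \left(-3 + \frac{g^{2} + d}{3}\right)} = \frac{1}{-2 + \left(-3 + \frac{d + g^{2}}{3}\right)} = \frac{1}{-2 - \left(3 - \frac{d}{3} - \frac{g^{2}}{3}\right)} = \frac{1}{-2 + \left(-3 + \frac{d}{3} + \frac{g^{2}}{3}\right)} = \frac{1}{-5 + \frac{d}{3} + \frac{g^{2}}{3}}$)
$O = 5442$ ($O = 5 - -5437 = 5 + \left(-17308 + 22745\right) = 5 + 5437 = 5442$)
$l = \frac{81}{2}$ ($l = \frac{3}{-15 - 3 + 4^{2}} \left(-27\right) = \frac{3}{-15 - 3 + 16} \left(-27\right) = \frac{3}{-2} \left(-27\right) = 3 \left(- \frac{1}{2}\right) \left(-27\right) = \left(- \frac{3}{2}\right) \left(-27\right) = \frac{81}{2} \approx 40.5$)
$l - O = \frac{81}{2} - 5442 = - \frac{10803}{2}$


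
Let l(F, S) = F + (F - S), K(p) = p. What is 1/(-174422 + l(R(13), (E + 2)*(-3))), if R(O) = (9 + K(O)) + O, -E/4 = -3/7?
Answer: -7/1220386 ≈ -5.7359e-6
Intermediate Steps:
E = 12/7 (E = -(-12)/7 = -4*(-3/7) = 12/7 ≈ 1.7143)
R(O) = 9 + 2*O (R(O) = (9 + O) + O = 9 + 2*O)
l(F, S) = -S + 2*F
1/(-174422 + l(R(13), (E + 2)*(-3))) = 1/(-174422 + (-(12/7 + 2)*(-3) + 2*(9 + 2*13))) = 1/(-174422 + (-26*(-3)/7 + 2*(9 + 26))) = 1/(-174422 + (-1*(-78/7) + 2*35)) = 1/(-174422 + (78/7 + 70)) = 1/(-174422 + 568/7) = 1/(-1220386/7) = -7/1220386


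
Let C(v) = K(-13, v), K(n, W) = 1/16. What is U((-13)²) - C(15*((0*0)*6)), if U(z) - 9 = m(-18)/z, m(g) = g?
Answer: 23879/2704 ≈ 8.8310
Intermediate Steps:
K(n, W) = 1/16
C(v) = 1/16
U(z) = 9 - 18/z
U((-13)²) - C(15*((0*0)*6)) = (9 - 18/((-13)²)) - 1*1/16 = (9 - 18/169) - 1/16 = 1503/169 - 1/16 = 23879/2704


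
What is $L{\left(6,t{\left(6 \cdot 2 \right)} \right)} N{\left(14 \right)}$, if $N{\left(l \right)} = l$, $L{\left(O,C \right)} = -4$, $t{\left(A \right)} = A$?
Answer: $-56$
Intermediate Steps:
$L{\left(6,t{\left(6 \cdot 2 \right)} \right)} N{\left(14 \right)} = \left(-4\right) 14 = -56$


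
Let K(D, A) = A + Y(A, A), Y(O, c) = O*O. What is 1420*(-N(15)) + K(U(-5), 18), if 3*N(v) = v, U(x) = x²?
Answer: -6758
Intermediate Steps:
Y(O, c) = O²
N(v) = v/3
K(D, A) = A + A²
1420*(-N(15)) + K(U(-5), 18) = 1420*(-15/3) + 18*(1 + 18) = 1420*(-1*5) + 18*19 = 1420*(-5) + 342 = -7100 + 342 = -6758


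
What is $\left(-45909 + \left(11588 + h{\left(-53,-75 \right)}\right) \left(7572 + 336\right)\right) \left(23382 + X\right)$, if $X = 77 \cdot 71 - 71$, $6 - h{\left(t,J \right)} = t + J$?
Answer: $2666329672926$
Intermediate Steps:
$h{\left(t,J \right)} = 6 - J - t$ ($h{\left(t,J \right)} = 6 - \left(t + J\right) = 6 - \left(J + t\right) = 6 - J - t$)
$X = 5396$ ($X = 5467 - 71 = 5396$)
$\left(-45909 + \left(11588 + h{\left(-53,-75 \right)}\right) \left(7572 + 336\right)\right) \left(23382 + X\right) = \left(-45909 + \left(11588 - -134\right) \left(7572 + 336\right)\right) \left(23382 + 5396\right) = \left(-45909 + \left(11588 + \left(6 + 75 + 53\right)\right) 7908\right) 28778 = \left(-45909 + \left(11588 + 134\right) 7908\right) 28778 = \left(-45909 + 11722 \cdot 7908\right) 28778 = \left(-45909 + 92697576\right) 28778 = 92651667 \cdot 28778 = 2666329672926$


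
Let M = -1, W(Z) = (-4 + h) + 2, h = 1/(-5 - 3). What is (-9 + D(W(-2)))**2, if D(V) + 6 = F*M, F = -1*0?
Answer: 225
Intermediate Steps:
h = -1/8 (h = 1/(-8) = -1/8 ≈ -0.12500)
W(Z) = -17/8 (W(Z) = (-4 - 1/8) + 2 = -33/8 + 2 = -17/8)
F = 0
D(V) = -6 (D(V) = -6 + 0*(-1) = -6 + 0 = -6)
(-9 + D(W(-2)))**2 = (-9 - 6)**2 = (-15)**2 = 225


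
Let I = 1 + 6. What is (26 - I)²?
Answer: 361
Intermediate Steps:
I = 7
(26 - I)² = (26 - 1*7)² = (26 - 7)² = 19² = 361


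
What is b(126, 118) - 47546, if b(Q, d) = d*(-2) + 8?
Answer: -47774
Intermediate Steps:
b(Q, d) = 8 - 2*d (b(Q, d) = -2*d + 8 = 8 - 2*d)
b(126, 118) - 47546 = (8 - 2*118) - 47546 = (8 - 236) - 47546 = -228 - 47546 = -47774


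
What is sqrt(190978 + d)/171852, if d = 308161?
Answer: sqrt(499139)/171852 ≈ 0.0041111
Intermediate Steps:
sqrt(190978 + d)/171852 = sqrt(190978 + 308161)/171852 = sqrt(499139)*(1/171852) = sqrt(499139)/171852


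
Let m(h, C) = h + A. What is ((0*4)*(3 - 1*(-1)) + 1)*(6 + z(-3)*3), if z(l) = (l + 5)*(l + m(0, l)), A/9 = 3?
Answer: 150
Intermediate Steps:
A = 27 (A = 9*3 = 27)
m(h, C) = 27 + h (m(h, C) = h + 27 = 27 + h)
z(l) = (5 + l)*(27 + l) (z(l) = (l + 5)*(l + (27 + 0)) = (5 + l)*(l + 27) = (5 + l)*(27 + l))
((0*4)*(3 - 1*(-1)) + 1)*(6 + z(-3)*3) = ((0*4)*(3 - 1*(-1)) + 1)*(6 + (135 + (-3)² + 32*(-3))*3) = (0*(3 + 1) + 1)*(6 + (135 + 9 - 96)*3) = (0*4 + 1)*(6 + 48*3) = (0 + 1)*(6 + 144) = 1*150 = 150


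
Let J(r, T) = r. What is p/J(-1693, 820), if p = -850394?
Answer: 850394/1693 ≈ 502.30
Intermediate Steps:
p/J(-1693, 820) = -850394/(-1693) = -850394*(-1/1693) = 850394/1693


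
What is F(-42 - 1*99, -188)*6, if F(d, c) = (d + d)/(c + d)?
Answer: 36/7 ≈ 5.1429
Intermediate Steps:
F(d, c) = 2*d/(c + d) (F(d, c) = (2*d)/(c + d) = 2*d/(c + d))
F(-42 - 1*99, -188)*6 = (2*(-42 - 1*99)/(-188 + (-42 - 1*99)))*6 = (2*(-42 - 99)/(-188 + (-42 - 99)))*6 = (2*(-141)/(-188 - 141))*6 = (2*(-141)/(-329))*6 = (2*(-141)*(-1/329))*6 = (6/7)*6 = 36/7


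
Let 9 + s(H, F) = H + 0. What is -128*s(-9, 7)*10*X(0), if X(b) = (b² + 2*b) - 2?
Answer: -46080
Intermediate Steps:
s(H, F) = -9 + H (s(H, F) = -9 + (H + 0) = -9 + H)
X(b) = -2 + b² + 2*b
-128*s(-9, 7)*10*X(0) = -128*(-9 - 9)*10*(-2 + 0² + 2*0) = -(-2304)*10*(-2 + 0 + 0) = -(-2304)*10*(-2) = -(-2304)*(-20) = -128*360 = -46080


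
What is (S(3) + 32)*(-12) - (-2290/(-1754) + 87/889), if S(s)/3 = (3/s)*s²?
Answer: -553088528/779653 ≈ -709.40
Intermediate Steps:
S(s) = 9*s (S(s) = 3*((3/s)*s²) = 3*(3*s) = 9*s)
(S(3) + 32)*(-12) - (-2290/(-1754) + 87/889) = (9*3 + 32)*(-12) - (-2290/(-1754) + 87/889) = (27 + 32)*(-12) - (-2290*(-1/1754) + 87*(1/889)) = 59*(-12) - (1145/877 + 87/889) = -708 - 1*1094204/779653 = -708 - 1094204/779653 = -553088528/779653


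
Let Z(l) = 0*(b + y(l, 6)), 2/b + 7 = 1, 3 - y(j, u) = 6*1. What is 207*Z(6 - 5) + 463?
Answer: 463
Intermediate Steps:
y(j, u) = -3 (y(j, u) = 3 - 6 = -3)
b = -⅓ (b = 2/(-7 + 1) = 2/(-6) = 2*(-⅙) = -⅓ ≈ -0.33333)
Z(l) = 0 (Z(l) = 0*(-⅓ - 3) = 0*(-10/3) = 0)
207*Z(6 - 5) + 463 = 207*0 + 463 = 0 + 463 = 463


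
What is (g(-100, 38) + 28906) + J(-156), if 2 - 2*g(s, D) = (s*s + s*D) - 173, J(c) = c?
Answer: 51475/2 ≈ 25738.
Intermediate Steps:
g(s, D) = 175/2 - s**2/2 - D*s/2 (g(s, D) = 1 - ((s*s + s*D) - 173)/2 = 1 - ((s**2 + D*s) - 173)/2 = 1 - (-173 + s**2 + D*s)/2 = 1 + (173/2 - s**2/2 - D*s/2) = 175/2 - s**2/2 - D*s/2)
(g(-100, 38) + 28906) + J(-156) = ((175/2 - 1/2*(-100)**2 - 1/2*38*(-100)) + 28906) - 156 = ((175/2 - 1/2*10000 + 1900) + 28906) - 156 = ((175/2 - 5000 + 1900) + 28906) - 156 = (-6025/2 + 28906) - 156 = 51787/2 - 156 = 51475/2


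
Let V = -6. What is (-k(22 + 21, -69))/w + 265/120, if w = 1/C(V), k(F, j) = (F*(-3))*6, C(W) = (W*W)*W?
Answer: -4012363/24 ≈ -1.6718e+5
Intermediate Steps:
C(W) = W³ (C(W) = W²*W = W³)
k(F, j) = -18*F (k(F, j) = -3*F*6 = -18*F)
w = -1/216 (w = 1/((-6)³) = 1/(-216) = -1/216 ≈ -0.0046296)
(-k(22 + 21, -69))/w + 265/120 = (-(-18)*(22 + 21))/(-1/216) + 265/120 = -(-18)*43*(-216) + 265*(1/120) = -1*(-774)*(-216) + 53/24 = 774*(-216) + 53/24 = -167184 + 53/24 = -4012363/24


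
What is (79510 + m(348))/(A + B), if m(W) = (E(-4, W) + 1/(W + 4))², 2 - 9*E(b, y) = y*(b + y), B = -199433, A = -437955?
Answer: -1776401523614161/6396968742912 ≈ -277.69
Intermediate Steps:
E(b, y) = 2/9 - y*(b + y)/9
m(W) = (2/9 + 1/(4 + W) - W²/9 + 4*W/9)² (m(W) = ((2/9 - W²/9 - ⅑*(-4)*W) + 1/(W + 4))² = ((2/9 - W²/9 + 4*W/9) + 1/(4 + W))² = (2/9 + 1/(4 + W) - W²/9 + 4*W/9)²)
(79510 + m(348))/(A + B) = (79510 + (17 - 1*348³ + 18*348)²/(81*(4 + 348)²))/(-437955 - 199433) = (79510 + (1/81)*(17 - 1*42144192 + 6264)²/352²)/(-637388) = (79510 + (1/81)*(1/123904)*(17 - 42144192 + 6264)²)*(-1/637388) = (79510 + (1/81)*(1/123904)*(-42137911)²)*(-1/637388) = (79510 + (1/81)*(1/123904)*1775603543443921)*(-1/637388) = (79510 + 1775603543443921/10036224)*(-1/637388) = (1776401523614161/10036224)*(-1/637388) = -1776401523614161/6396968742912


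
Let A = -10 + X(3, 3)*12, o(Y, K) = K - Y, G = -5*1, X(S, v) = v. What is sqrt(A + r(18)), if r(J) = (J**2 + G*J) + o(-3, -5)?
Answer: sqrt(258) ≈ 16.062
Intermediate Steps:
G = -5
r(J) = -2 + J**2 - 5*J (r(J) = (J**2 - 5*J) + (-5 - 1*(-3)) = (J**2 - 5*J) + (-5 + 3) = (J**2 - 5*J) - 2 = -2 + J**2 - 5*J)
A = 26 (A = -10 + 3*12 = -10 + 36 = 26)
sqrt(A + r(18)) = sqrt(26 + (-2 + 18**2 - 5*18)) = sqrt(26 + (-2 + 324 - 90)) = sqrt(26 + 232) = sqrt(258)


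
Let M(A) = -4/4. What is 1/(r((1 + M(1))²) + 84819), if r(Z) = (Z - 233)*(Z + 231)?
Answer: 1/30996 ≈ 3.2262e-5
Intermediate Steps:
M(A) = -1 (M(A) = -4*¼ = -1)
r(Z) = (-233 + Z)*(231 + Z)
1/(r((1 + M(1))²) + 84819) = 1/((-53823 + ((1 - 1)²)² - 2*(1 - 1)²) + 84819) = 1/((-53823 + (0²)² - 2*0²) + 84819) = 1/((-53823 + 0² - 2*0) + 84819) = 1/((-53823 + 0 + 0) + 84819) = 1/(-53823 + 84819) = 1/30996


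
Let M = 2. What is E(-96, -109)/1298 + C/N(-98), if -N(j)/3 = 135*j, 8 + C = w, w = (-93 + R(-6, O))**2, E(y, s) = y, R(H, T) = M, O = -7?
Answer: 3464057/25758810 ≈ 0.13448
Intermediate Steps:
R(H, T) = 2
w = 8281 (w = (-93 + 2)**2 = (-91)**2 = 8281)
C = 8273 (C = -8 + 8281 = 8273)
N(j) = -405*j
E(-96, -109)/1298 + C/N(-98) = -96/1298 + 8273/((-405*(-98))) = -96*1/1298 + 8273/39690 = -48/649 + 8273*(1/39690) = -48/649 + 8273/39690 = 3464057/25758810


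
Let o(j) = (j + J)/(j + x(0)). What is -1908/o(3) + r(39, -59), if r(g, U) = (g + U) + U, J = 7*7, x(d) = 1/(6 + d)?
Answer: -5075/26 ≈ -195.19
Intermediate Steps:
J = 49
r(g, U) = g + 2*U (r(g, U) = (U + g) + U = g + 2*U)
o(j) = (49 + j)/(⅙ + j) (o(j) = (j + 49)/(j + 1/(6 + 0)) = (49 + j)/(j + 1/6) = (49 + j)/(j + ⅙) = (49 + j)/(⅙ + j))
-1908/o(3) + r(39, -59) = -1908*(1 + 6*3)/(6*(49 + 3)) + (39 + 2*(-59)) = -1908/(6*52/(1 + 18)) + (39 - 118) = -1908/(6*52/19) - 79 = -1908/(6*(1/19)*52) - 79 = -1908/312/19 - 79 = -1908*19/312 - 79 = -3021/26 - 79 = -5075/26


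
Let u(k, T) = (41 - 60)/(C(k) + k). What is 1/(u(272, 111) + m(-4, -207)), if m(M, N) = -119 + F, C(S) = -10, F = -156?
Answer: -262/72069 ≈ -0.0036354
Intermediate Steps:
m(M, N) = -275 (m(M, N) = -119 - 156 = -275)
u(k, T) = -19/(-10 + k) (u(k, T) = (41 - 60)/(-10 + k) = -19/(-10 + k))
1/(u(272, 111) + m(-4, -207)) = 1/(-19/(-10 + 272) - 275) = 1/(-19/262 - 275) = 1/(-72069/262) = -262/72069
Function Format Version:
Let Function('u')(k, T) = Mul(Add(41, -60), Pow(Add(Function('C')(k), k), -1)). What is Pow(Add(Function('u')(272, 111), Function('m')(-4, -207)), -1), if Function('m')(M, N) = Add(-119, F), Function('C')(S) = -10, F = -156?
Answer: Rational(-262, 72069) ≈ -0.0036354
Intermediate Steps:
Function('m')(M, N) = -275 (Function('m')(M, N) = Add(-119, -156) = -275)
Function('u')(k, T) = Mul(-19, Pow(Add(-10, k), -1)) (Function('u')(k, T) = Mul(Add(41, -60), Pow(Add(-10, k), -1)) = Mul(-19, Pow(Add(-10, k), -1)))
Pow(Add(Function('u')(272, 111), Function('m')(-4, -207)), -1) = Pow(Add(Mul(-19, Pow(Add(-10, 272), -1)), -275), -1) = Pow(Add(Mul(-19, Pow(262, -1)), -275), -1) = Pow(Add(Mul(-19, Rational(1, 262)), -275), -1) = Pow(Add(Rational(-19, 262), -275), -1) = Pow(Rational(-72069, 262), -1) = Rational(-262, 72069)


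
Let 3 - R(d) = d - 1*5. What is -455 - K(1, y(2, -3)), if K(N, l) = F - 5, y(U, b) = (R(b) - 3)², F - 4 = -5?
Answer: -449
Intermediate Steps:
F = -1 (F = 4 - 5 = -1)
R(d) = 8 - d (R(d) = 3 - (d - 1*5) = 3 - (d - 5) = 3 - (-5 + d) = 3 + (5 - d) = 8 - d)
y(U, b) = (5 - b)² (y(U, b) = ((8 - b) - 3)² = (5 - b)²)
K(N, l) = -6 (K(N, l) = -1 - 5 = -6)
-455 - K(1, y(2, -3)) = -455 - 1*(-6) = -455 + 6 = -449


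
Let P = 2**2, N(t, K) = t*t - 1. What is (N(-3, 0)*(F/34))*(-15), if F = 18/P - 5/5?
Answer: -210/17 ≈ -12.353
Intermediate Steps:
N(t, K) = -1 + t**2 (N(t, K) = t**2 - 1 = -1 + t**2)
P = 4
F = 7/2 (F = 18/4 - 5/5 = 18*(1/4) - 5*1/5 = 9/2 - 1 = 7/2 ≈ 3.5000)
(N(-3, 0)*(F/34))*(-15) = ((-1 + (-3)**2)*((7/2)/34))*(-15) = ((-1 + 9)*((7/2)*(1/34)))*(-15) = (8*(7/68))*(-15) = (14/17)*(-15) = -210/17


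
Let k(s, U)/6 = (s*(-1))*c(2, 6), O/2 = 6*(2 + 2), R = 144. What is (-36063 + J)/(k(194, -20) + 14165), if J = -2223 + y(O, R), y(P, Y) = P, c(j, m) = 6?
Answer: -38238/7181 ≈ -5.3249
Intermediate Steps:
O = 48 (O = 2*(6*(2 + 2)) = 2*(6*4) = 2*24 = 48)
k(s, U) = -36*s (k(s, U) = 6*((s*(-1))*6) = 6*(-s*6) = 6*(-6*s) = -36*s)
J = -2175 (J = -2223 + 48 = -2175)
(-36063 + J)/(k(194, -20) + 14165) = (-36063 - 2175)/(-36*194 + 14165) = -38238/(-6984 + 14165) = -38238/7181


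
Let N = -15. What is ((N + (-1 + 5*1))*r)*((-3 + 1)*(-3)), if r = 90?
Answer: -5940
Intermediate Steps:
((N + (-1 + 5*1))*r)*((-3 + 1)*(-3)) = ((-15 + (-1 + 5*1))*90)*((-3 + 1)*(-3)) = ((-15 + (-1 + 5))*90)*(-2*(-3)) = ((-15 + 4)*90)*6 = -11*90*6 = -990*6 = -5940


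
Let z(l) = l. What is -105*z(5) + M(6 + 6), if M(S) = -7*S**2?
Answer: -1533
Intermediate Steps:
-105*z(5) + M(6 + 6) = -105*5 - 7*(6 + 6)**2 = -525 - 7*12**2 = -525 - 7*144 = -525 - 1008 = -1533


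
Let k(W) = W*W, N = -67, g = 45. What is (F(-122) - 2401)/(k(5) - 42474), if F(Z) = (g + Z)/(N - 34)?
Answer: 242424/4287349 ≈ 0.056544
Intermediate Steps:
F(Z) = -45/101 - Z/101 (F(Z) = (45 + Z)/(-67 - 34) = (45 + Z)/(-101) = (45 + Z)*(-1/101) = -45/101 - Z/101)
k(W) = W²
(F(-122) - 2401)/(k(5) - 42474) = ((-45/101 - 1/101*(-122)) - 2401)/(5² - 42474) = ((-45/101 + 122/101) - 2401)/(25 - 42474) = (77/101 - 2401)/(-42449) = -242424/101*(-1/42449) = 242424/4287349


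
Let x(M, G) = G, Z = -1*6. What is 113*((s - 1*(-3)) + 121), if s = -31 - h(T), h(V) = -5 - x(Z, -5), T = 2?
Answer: 10509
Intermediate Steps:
Z = -6
h(V) = 0 (h(V) = -5 - 1*(-5) = -5 + 5 = 0)
s = -31 (s = -31 - 1*0 = -31 + 0 = -31)
113*((s - 1*(-3)) + 121) = 113*((-31 - 1*(-3)) + 121) = 113*((-31 + 3) + 121) = 113*(-28 + 121) = 113*93 = 10509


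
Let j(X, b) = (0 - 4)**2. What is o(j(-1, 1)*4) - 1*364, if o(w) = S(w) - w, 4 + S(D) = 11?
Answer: -421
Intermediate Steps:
j(X, b) = 16 (j(X, b) = (-4)**2 = 16)
S(D) = 7 (S(D) = -4 + 11 = 7)
o(w) = 7 - w
o(j(-1, 1)*4) - 1*364 = (7 - 16*4) - 1*364 = (7 - 1*64) - 364 = (7 - 64) - 364 = -57 - 364 = -421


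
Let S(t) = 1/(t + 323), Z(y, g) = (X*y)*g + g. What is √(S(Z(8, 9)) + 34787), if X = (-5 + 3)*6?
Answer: 13*√14564431/266 ≈ 186.51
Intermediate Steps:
X = -12 (X = -2*6 = -12)
Z(y, g) = g - 12*g*y (Z(y, g) = (-12*y)*g + g = -12*g*y + g = g - 12*g*y)
S(t) = 1/(323 + t)
√(S(Z(8, 9)) + 34787) = √(1/(323 + 9*(1 - 12*8)) + 34787) = √(1/(323 + 9*(1 - 96)) + 34787) = √(1/(323 + 9*(-95)) + 34787) = √(1/(323 - 855) + 34787) = √(1/(-532) + 34787) = √(-1/532 + 34787) = √(18506683/532) = 13*√14564431/266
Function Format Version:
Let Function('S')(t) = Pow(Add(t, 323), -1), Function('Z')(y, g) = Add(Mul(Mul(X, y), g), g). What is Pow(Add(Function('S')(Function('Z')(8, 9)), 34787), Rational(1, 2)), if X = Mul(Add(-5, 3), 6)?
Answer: Mul(Rational(13, 266), Pow(14564431, Rational(1, 2))) ≈ 186.51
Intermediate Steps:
X = -12 (X = Mul(-2, 6) = -12)
Function('Z')(y, g) = Add(g, Mul(-12, g, y)) (Function('Z')(y, g) = Add(Mul(Mul(-12, y), g), g) = Add(Mul(-12, g, y), g) = Add(g, Mul(-12, g, y)))
Function('S')(t) = Pow(Add(323, t), -1)
Pow(Add(Function('S')(Function('Z')(8, 9)), 34787), Rational(1, 2)) = Pow(Add(Pow(Add(323, Mul(9, Add(1, Mul(-12, 8)))), -1), 34787), Rational(1, 2)) = Pow(Add(Pow(Add(323, Mul(9, Add(1, -96))), -1), 34787), Rational(1, 2)) = Pow(Add(Pow(Add(323, Mul(9, -95)), -1), 34787), Rational(1, 2)) = Pow(Add(Pow(Add(323, -855), -1), 34787), Rational(1, 2)) = Pow(Add(Pow(-532, -1), 34787), Rational(1, 2)) = Pow(Add(Rational(-1, 532), 34787), Rational(1, 2)) = Pow(Rational(18506683, 532), Rational(1, 2)) = Mul(Rational(13, 266), Pow(14564431, Rational(1, 2)))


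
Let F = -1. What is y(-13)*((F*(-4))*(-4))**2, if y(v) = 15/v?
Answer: -3840/13 ≈ -295.38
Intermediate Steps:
y(-13)*((F*(-4))*(-4))**2 = (15/(-13))*(-1*(-4)*(-4))**2 = (15*(-1/13))*(4*(-4))**2 = -15/13*(-16)**2 = -15/13*256 = -3840/13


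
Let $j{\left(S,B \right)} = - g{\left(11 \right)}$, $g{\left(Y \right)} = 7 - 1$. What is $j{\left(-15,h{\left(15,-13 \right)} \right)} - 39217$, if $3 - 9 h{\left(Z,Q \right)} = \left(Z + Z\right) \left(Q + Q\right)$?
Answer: $-39223$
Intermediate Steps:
$g{\left(Y \right)} = 6$ ($g{\left(Y \right)} = 7 - 1 = 6$)
$h{\left(Z,Q \right)} = \frac{1}{3} - \frac{4 Q Z}{9}$ ($h{\left(Z,Q \right)} = \frac{1}{3} - \frac{\left(Z + Z\right) \left(Q + Q\right)}{9} = \frac{1}{3} - \frac{2 Z 2 Q}{9} = \frac{1}{3} - \frac{4 Q Z}{9}$)
$j{\left(S,B \right)} = -6$ ($j{\left(S,B \right)} = \left(-1\right) 6 = -6$)
$j{\left(-15,h{\left(15,-13 \right)} \right)} - 39217 = -6 - 39217 = -39223$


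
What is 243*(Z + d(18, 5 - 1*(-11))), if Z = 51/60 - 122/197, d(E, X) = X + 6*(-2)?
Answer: 4050567/3940 ≈ 1028.1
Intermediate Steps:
d(E, X) = -12 + X (d(E, X) = X - 12 = -12 + X)
Z = 909/3940 (Z = 51*(1/60) - 122*1/197 = 17/20 - 122/197 = 909/3940 ≈ 0.23071)
243*(Z + d(18, 5 - 1*(-11))) = 243*(909/3940 + (-12 + (5 - 1*(-11)))) = 243*(909/3940 + (-12 + (5 + 11))) = 243*(909/3940 + (-12 + 16)) = 243*(909/3940 + 4) = 243*(16669/3940) = 4050567/3940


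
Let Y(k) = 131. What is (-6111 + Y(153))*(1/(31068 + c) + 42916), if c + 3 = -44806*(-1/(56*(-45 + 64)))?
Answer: -184656200289600/719521 ≈ -2.5664e+8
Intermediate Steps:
c = 20807/532 (c = -3 - 44806*(-1/(56*(-45 + 64))) = -3 - 44806/((-56*19)) = -3 - 44806/(-1064) = -3 - 44806*(-1/1064) = -3 + 22403/532 = 20807/532 ≈ 39.111)
(-6111 + Y(153))*(1/(31068 + c) + 42916) = (-6111 + 131)*(1/(31068 + 20807/532) + 42916) = -5980*(1/(16548983/532) + 42916) = -5980*(532/16548983 + 42916) = -5980*710216154960/16548983 = -184656200289600/719521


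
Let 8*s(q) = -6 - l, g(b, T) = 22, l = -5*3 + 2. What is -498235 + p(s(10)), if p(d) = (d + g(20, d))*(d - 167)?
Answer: -32130247/64 ≈ -5.0204e+5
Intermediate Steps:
l = -13 (l = -15 + 2 = -13)
s(q) = 7/8 (s(q) = (-6 - 1*(-13))/8 = (-6 + 13)/8 = (1/8)*7 = 7/8)
p(d) = (-167 + d)*(22 + d) (p(d) = (d + 22)*(d - 167) = (22 + d)*(-167 + d) = (-167 + d)*(22 + d))
-498235 + p(s(10)) = -498235 + (-3674 + (7/8)**2 - 145*7/8) = -498235 + (-3674 + 49/64 - 1015/8) = -498235 - 243207/64 = -32130247/64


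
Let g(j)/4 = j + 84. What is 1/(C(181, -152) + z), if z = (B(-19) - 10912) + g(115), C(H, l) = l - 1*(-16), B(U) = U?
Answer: -1/10271 ≈ -9.7362e-5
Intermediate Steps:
g(j) = 336 + 4*j (g(j) = 4*(j + 84) = 4*(84 + j) = 336 + 4*j)
C(H, l) = 16 + l (C(H, l) = l + 16 = 16 + l)
z = -10135 (z = (-19 - 10912) + (336 + 4*115) = -10931 + (336 + 460) = -10931 + 796 = -10135)
1/(C(181, -152) + z) = 1/((16 - 152) - 10135) = 1/(-136 - 10135) = 1/(-10271) = -1/10271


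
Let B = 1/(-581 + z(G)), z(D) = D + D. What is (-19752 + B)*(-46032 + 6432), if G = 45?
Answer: 384050026800/491 ≈ 7.8218e+8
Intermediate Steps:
z(D) = 2*D
B = -1/491 (B = 1/(-581 + 2*45) = 1/(-581 + 90) = 1/(-491) = -1/491 ≈ -0.0020367)
(-19752 + B)*(-46032 + 6432) = (-19752 - 1/491)*(-46032 + 6432) = -9698233/491*(-39600) = 384050026800/491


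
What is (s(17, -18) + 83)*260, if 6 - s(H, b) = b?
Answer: 27820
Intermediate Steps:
s(H, b) = 6 - b
(s(17, -18) + 83)*260 = ((6 - 1*(-18)) + 83)*260 = ((6 + 18) + 83)*260 = (24 + 83)*260 = 107*260 = 27820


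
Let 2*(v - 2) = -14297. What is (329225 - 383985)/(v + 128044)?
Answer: -592/1307 ≈ -0.45295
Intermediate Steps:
v = -14293/2 (v = 2 + (1/2)*(-14297) = 2 - 14297/2 = -14293/2 ≈ -7146.5)
(329225 - 383985)/(v + 128044) = (329225 - 383985)/(-14293/2 + 128044) = -54760/241795/2 = -54760*2/241795 = -592/1307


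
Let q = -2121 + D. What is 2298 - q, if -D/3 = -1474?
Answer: -3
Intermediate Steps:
D = 4422 (D = -3*(-1474) = 4422)
q = 2301 (q = -2121 + 4422 = 2301)
2298 - q = 2298 - 1*2301 = 2298 - 2301 = -3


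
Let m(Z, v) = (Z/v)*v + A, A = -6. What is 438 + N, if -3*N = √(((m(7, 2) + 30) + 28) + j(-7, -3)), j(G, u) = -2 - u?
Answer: 438 - 2*√15/3 ≈ 435.42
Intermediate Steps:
m(Z, v) = -6 + Z (m(Z, v) = (Z/v)*v - 6 = Z - 6 = -6 + Z)
N = -2*√15/3 (N = -√((((-6 + 7) + 30) + 28) + (-2 - 1*(-3)))/3 = -√(((1 + 30) + 28) + (-2 + 3))/3 = -√((31 + 28) + 1)/3 = -√(59 + 1)/3 = -2*√15/3 ≈ -2.5820)
438 + N = 438 - 2*√15/3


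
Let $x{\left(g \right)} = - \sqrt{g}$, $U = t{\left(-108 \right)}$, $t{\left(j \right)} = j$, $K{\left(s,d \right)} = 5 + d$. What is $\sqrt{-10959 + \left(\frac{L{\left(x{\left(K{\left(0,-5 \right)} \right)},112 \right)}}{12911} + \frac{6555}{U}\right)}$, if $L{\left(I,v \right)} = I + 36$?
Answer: $\frac{7 i \sqrt{1349570652517}}{77466} \approx 104.97 i$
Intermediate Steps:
$U = -108$
$L{\left(I,v \right)} = 36 + I$
$\sqrt{-10959 + \left(\frac{L{\left(x{\left(K{\left(0,-5 \right)} \right)},112 \right)}}{12911} + \frac{6555}{U}\right)} = \sqrt{-10959 + \left(\frac{36 - \sqrt{5 - 5}}{12911} + \frac{6555}{-108}\right)} = \sqrt{-10959 + \left(\left(36 - \sqrt{0}\right) \frac{1}{12911} + 6555 \left(- \frac{1}{108}\right)\right)} = \sqrt{-10959 - \left(\frac{2185}{36} - \left(36 - 0\right) \frac{1}{12911}\right)} = \sqrt{-10959 - \left(\frac{2185}{36} - \left(36 + 0\right) \frac{1}{12911}\right)} = \sqrt{-10959 + \left(36 \cdot \frac{1}{12911} - \frac{2185}{36}\right)} = \sqrt{-10959 + \left(\frac{36}{12911} - \frac{2185}{36}\right)} = \sqrt{-10959 - \frac{28209239}{464796}} = \sqrt{- \frac{5121908603}{464796}} = \frac{7 i \sqrt{1349570652517}}{77466}$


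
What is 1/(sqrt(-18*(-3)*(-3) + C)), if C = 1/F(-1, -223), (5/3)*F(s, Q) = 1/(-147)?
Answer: -I*sqrt(407)/407 ≈ -0.049568*I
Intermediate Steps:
F(s, Q) = -1/245 (F(s, Q) = (3/5)/(-147) = (3/5)*(-1/147) = -1/245)
C = -245 (C = 1/(-1/245) = -245)
1/(sqrt(-18*(-3)*(-3) + C)) = 1/(sqrt(-18*(-3)*(-3) - 245)) = 1/(sqrt(54*(-3) - 245)) = 1/(sqrt(-162 - 245)) = 1/(sqrt(-407)) = 1/(I*sqrt(407)) = -I*sqrt(407)/407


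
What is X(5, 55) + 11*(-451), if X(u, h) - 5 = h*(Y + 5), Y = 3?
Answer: -4516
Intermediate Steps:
X(u, h) = 5 + 8*h (X(u, h) = 5 + h*(3 + 5) = 5 + h*8 = 5 + 8*h)
X(5, 55) + 11*(-451) = (5 + 8*55) + 11*(-451) = (5 + 440) - 4961 = 445 - 4961 = -4516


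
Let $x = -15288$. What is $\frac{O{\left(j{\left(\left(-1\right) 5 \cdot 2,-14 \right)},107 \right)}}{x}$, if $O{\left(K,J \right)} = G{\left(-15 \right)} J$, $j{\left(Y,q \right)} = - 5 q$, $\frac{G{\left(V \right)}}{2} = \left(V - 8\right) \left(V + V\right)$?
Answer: $- \frac{12305}{1274} \approx -9.6586$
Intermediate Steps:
$G{\left(V \right)} = 4 V \left(-8 + V\right)$ ($G{\left(V \right)} = 2 \left(V - 8\right) \left(V + V\right) = 2 \left(-8 + V\right) 2 V = 2 \cdot 2 V \left(-8 + V\right) = 4 V \left(-8 + V\right)$)
$O{\left(K,J \right)} = 1380 J$ ($O{\left(K,J \right)} = 4 \left(-15\right) \left(-8 - 15\right) J = 4 \left(-15\right) \left(-23\right) J = 1380 J$)
$\frac{O{\left(j{\left(\left(-1\right) 5 \cdot 2,-14 \right)},107 \right)}}{x} = \frac{1380 \cdot 107}{-15288} = 147660 \left(- \frac{1}{15288}\right) = - \frac{12305}{1274}$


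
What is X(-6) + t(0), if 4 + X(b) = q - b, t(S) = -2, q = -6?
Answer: -6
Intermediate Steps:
X(b) = -10 - b (X(b) = -4 + (-6 - b) = -10 - b)
X(-6) + t(0) = (-10 - 1*(-6)) - 2 = (-10 + 6) - 2 = -4 - 2 = -6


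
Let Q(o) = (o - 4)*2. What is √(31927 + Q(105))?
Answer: 19*√89 ≈ 179.25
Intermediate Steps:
Q(o) = -8 + 2*o (Q(o) = (-4 + o)*2 = -8 + 2*o)
√(31927 + Q(105)) = √(31927 + (-8 + 2*105)) = √(31927 + (-8 + 210)) = √(31927 + 202) = √32129 = 19*√89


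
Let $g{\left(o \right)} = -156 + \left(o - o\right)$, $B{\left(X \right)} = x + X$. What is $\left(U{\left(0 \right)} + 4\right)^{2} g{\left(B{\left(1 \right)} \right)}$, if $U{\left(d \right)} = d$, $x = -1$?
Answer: $-2496$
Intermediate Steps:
$B{\left(X \right)} = -1 + X$
$g{\left(o \right)} = -156$ ($g{\left(o \right)} = -156 + 0 = -156$)
$\left(U{\left(0 \right)} + 4\right)^{2} g{\left(B{\left(1 \right)} \right)} = \left(0 + 4\right)^{2} \left(-156\right) = 4^{2} \left(-156\right) = 16 \left(-156\right) = -2496$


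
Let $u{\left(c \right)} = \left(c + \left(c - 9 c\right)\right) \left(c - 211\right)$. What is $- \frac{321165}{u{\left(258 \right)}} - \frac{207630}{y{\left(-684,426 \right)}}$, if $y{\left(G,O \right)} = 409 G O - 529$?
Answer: $\frac{2552864798079}{674396459198} \approx 3.7854$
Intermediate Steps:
$u{\left(c \right)} = - 7 c \left(-211 + c\right)$ ($u{\left(c \right)} = \left(c - 8 c\right) \left(-211 + c\right) = - 7 c \left(-211 + c\right)$)
$y{\left(G,O \right)} = -529 + 409 G O$ ($y{\left(G,O \right)} = 409 G O - 529 = -529 + 409 G O$)
$- \frac{321165}{u{\left(258 \right)}} - \frac{207630}{y{\left(-684,426 \right)}} = - \frac{321165}{7 \cdot 258 \left(211 - 258\right)} - \frac{207630}{-529 + 409 \left(-684\right) 426} = - \frac{321165}{7 \cdot 258 \left(211 - 258\right)} - \frac{207630}{-529 - 119176056} = - \frac{321165}{7 \cdot 258 \left(-47\right)} - \frac{207630}{-119176585} = - \frac{321165}{-84882} - - \frac{41526}{23835317} = \left(-321165\right) \left(- \frac{1}{84882}\right) + \frac{41526}{23835317} = \frac{107055}{28294} + \frac{41526}{23835317} = \frac{2552864798079}{674396459198}$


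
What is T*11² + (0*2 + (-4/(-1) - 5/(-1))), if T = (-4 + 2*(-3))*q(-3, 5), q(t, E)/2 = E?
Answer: -12091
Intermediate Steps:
q(t, E) = 2*E
T = -100 (T = (-4 + 2*(-3))*(2*5) = (-4 - 6)*10 = -10*10 = -100)
T*11² + (0*2 + (-4/(-1) - 5/(-1))) = -100*11² + (0*2 + (-4/(-1) - 5/(-1))) = -100*121 + (0 + (-4*(-1) - 5*(-1))) = -12100 + (0 + (4 + 5)) = -12100 + (0 + 9) = -12100 + 9 = -12091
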